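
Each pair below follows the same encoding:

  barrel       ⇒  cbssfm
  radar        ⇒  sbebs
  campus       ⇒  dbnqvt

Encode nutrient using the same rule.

ovusjfou

Each letter is shifted forward by 1 in the alphabet (a Caesar shift of +1).
Applying it to nutrient: n+1=o, u+1=v, t+1=u, r+1=s, i+1=j, e+1=f, n+1=o, t+1=u.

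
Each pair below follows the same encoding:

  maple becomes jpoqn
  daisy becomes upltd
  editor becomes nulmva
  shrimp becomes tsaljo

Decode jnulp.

m(12)→j(9) and a(0)→p(15) fit y≡19x+15 (mod 26); the inverse of 19 mod 26 is 11. Treating letters as 0–25, the rule is x ↦ 19x + 15 (mod 26).
Reversing it on jnulp: j(9)→11·(9−15)≡12=m; n(13)→11·(13−15)≡4=e; u(20)→11·(20−15)≡3=d; l(11)→11·(11−15)≡8=i; p(15)→11·(15−15)≡0=a (all mod 26).

media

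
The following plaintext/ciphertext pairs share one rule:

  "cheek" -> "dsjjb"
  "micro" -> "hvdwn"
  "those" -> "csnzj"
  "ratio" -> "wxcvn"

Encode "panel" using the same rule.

qxkje

c(2)→d(3) and h(7)→s(18) fit y≡3x+23 (mod 26); the inverse of 3 mod 26 is 9. This is an affine cipher: with a=0,…,z=25, each position x becomes (3x+23) mod 26.
On panel: p(15)→3·15+23≡16=q; a(0)→3·0+23≡23=x; n(13)→3·13+23≡10=k; e(4)→3·4+23≡9=j; l(11)→3·11+23≡4=e (all mod 26).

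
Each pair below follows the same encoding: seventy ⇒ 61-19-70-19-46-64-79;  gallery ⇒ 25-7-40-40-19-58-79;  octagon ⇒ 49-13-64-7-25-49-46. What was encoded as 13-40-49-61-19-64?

s(#19)→61 and e(#5)→19: differences scale by 3, so n = 3·pos + 4. With a=1..z=26, the number is 3·pos + 4.
Decoding 13-40-49-61-19-64: 13→(13−4)÷3=3=c, 40→(40−4)÷3=12=l, 49→(49−4)÷3=15=o, 61→(61−4)÷3=19=s, 19→(19−4)÷3=5=e, 64→(64−4)÷3=20=t.

closet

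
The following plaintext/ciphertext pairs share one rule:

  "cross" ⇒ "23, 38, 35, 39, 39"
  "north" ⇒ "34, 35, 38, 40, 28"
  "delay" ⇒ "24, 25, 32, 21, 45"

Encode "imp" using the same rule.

29, 33, 36

c is letter #3 and maps to 23: an offset of 20. The number is (letter's place in the alphabet, a=1) + 20.
Applying it to imp: i=9→29, m=13→33, p=16→36.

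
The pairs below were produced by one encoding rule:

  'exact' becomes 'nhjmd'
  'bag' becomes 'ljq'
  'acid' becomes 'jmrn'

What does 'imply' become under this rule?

The shift depends on letter class: consonant x→h is +10, but vowel e→n is +9. Two shifts are in play — +9 for a/e/i/o/u, +10 for every other letter.
For imply: i(vowel)+9=r, m(cons)+10=w, p(cons)+10=z, l(cons)+10=v, y(cons)+10=i.

rwzvi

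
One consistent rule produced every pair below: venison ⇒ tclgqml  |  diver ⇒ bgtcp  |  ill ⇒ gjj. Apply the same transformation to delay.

Compare letters: v→t is +24, e→c is +24, n→l is +24 — a constant shift. Each letter is shifted forward by 24 in the alphabet (a Caesar shift of +24).
On delay: d+24=b, e+24=c, l+24=j, a+24=y, y+24=w.

bcjyw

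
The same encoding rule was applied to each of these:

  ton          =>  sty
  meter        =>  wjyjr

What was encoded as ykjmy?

The output letters match the input read backwards, each shifted +5: ton reversed is not. The word is reversed, then every letter is shifted forward by 5.
Reversing it on ykjmy: shift back: y−5=t, k−5=f, j−5=e, m−5=h, y−5=t → tfeht; then reverse → theft.

theft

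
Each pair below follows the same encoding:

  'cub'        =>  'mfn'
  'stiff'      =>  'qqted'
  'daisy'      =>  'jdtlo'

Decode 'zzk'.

The output letters match the input read backwards, each shifted +11: cub reversed is buc. Two steps: reverse the string, then apply a Caesar shift of +11.
Undoing it on zzk: shift back: z−11=o, z−11=o, k−11=z → ooz; then reverse → zoo.

zoo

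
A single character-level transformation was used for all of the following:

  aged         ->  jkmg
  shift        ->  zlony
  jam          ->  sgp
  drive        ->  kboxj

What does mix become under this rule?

The output letters match the input read backwards, each shifted +6: aged reversed is dega. Two steps: reverse the string, then apply a Caesar shift of +6.
Applying it to mix: reverse → xim; then shift: x+6=d, i+6=o, m+6=s.

dos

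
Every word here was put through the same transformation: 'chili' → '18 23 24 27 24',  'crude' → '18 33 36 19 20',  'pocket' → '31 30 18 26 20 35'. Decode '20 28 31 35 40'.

c is letter #3 and maps to 18: an offset of 15. The number is (letter's place in the alphabet, a=1) + 15.
Decoding 20 28 31 35 40: 20→(20−15)÷1=5=e, 28→(28−15)÷1=13=m, 31→(31−15)÷1=16=p, 35→(35−15)÷1=20=t, 40→(40−15)÷1=25=y.

empty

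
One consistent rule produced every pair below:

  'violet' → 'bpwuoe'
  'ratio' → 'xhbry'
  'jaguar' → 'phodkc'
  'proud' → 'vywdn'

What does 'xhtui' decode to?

In violet: v→b is +6, i→p is +7, o→w is +8, l→u is +9 — the shift increases by 1 each position. Each letter shifts forward by (position + 6), i.e. 6, 7, 8, … — the shift grows by one for each successive letter.
Reversing it on xhtui: x−6=r, h−7=a, t−8=l, u−9=l, i−10=y.

rally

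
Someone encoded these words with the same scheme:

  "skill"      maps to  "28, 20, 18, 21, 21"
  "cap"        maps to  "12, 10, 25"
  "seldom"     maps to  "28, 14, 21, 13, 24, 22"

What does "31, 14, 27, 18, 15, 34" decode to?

Each letter is replaced by its alphabet position (a=1..z=26) + 9.
Undoing it on 31, 14, 27, 18, 15, 34: 31→(31−9)÷1=22=v, 14→(14−9)÷1=5=e, 27→(27−9)÷1=18=r, 18→(18−9)÷1=9=i, 15→(15−9)÷1=6=f, 34→(34−9)÷1=25=y.

verify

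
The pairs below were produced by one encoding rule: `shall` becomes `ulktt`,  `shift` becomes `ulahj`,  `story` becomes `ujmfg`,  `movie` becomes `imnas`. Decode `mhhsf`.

offer

Each letter's alphabet position (a=0..z=25) is mapped through 15·x+10 mod 26 — an affine cipher.
Decoding mhhsf: m(12)→7·(12−10)≡14=o; h(7)→7·(7−10)≡5=f; h(7)→7·(7−10)≡5=f; s(18)→7·(18−10)≡4=e; f(5)→7·(5−10)≡17=r (all mod 26).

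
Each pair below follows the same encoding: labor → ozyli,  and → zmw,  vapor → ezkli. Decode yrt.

big

Each pair mirrors across the alphabet (l↔o, a↔z, b↔y): positions sum to 25. Each letter is replaced by its mirror in the alphabet: a↔z, b↔y, c↔x, and so on (the Atbash cipher).
Decoding yrt: y↔b, r↔i, t↔g.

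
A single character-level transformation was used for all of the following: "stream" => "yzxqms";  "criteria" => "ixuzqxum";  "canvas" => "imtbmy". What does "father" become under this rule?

Vowels shift forward by 12 and consonants shift forward by 6.
On father: f(cons)+6=l, a(vowel)+12=m, t(cons)+6=z, h(cons)+6=n, e(vowel)+12=q, r(cons)+6=x.

lmznqx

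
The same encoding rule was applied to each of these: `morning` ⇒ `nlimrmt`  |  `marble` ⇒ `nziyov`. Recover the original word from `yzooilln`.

Each pair mirrors across the alphabet (m↔n, o↔l, r↔i): positions sum to 25. This is the alphabet-reversal cipher (Atbash): a becomes z, b becomes y, etc.
Reversing it on yzooilln: y↔b, z↔a, o↔l, o↔l, i↔r, l↔o, l↔o, n↔m.

ballroom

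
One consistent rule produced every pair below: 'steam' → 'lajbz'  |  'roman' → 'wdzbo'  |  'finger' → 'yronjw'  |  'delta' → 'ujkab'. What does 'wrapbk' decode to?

ritual

s(18)→l(11) and t(19)→a(0) fit y≡15x+1 (mod 26); the inverse of 15 mod 26 is 7. This is an affine cipher: with a=0,…,z=25, each position x becomes (15x+1) mod 26.
Reversing it on wrapbk: w(22)→7·(22−1)≡17=r; r(17)→7·(17−1)≡8=i; a(0)→7·(0−1)≡19=t; p(15)→7·(15−1)≡20=u; b(1)→7·(1−1)≡0=a; k(10)→7·(10−1)≡11=l (all mod 26).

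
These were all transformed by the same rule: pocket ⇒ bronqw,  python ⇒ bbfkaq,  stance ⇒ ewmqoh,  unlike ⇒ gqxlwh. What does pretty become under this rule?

buqwfb

It's a Vigenère-style cipher with numeric key [12,3]: position i shifts by key[i mod 2].
On pretty: p+12=b, r+3=u, e+12=q, t+3=w, t+12=f, y+3=b.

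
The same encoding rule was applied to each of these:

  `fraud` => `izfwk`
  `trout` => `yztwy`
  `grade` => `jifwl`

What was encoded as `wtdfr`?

mayor

The output letters match the input read backwards, each shifted +5: fraud reversed is duarf. Two steps: reverse the string, then apply a Caesar shift of +5.
Undoing it on wtdfr: shift back: w−5=r, t−5=o, d−5=y, f−5=a, r−5=m → royam; then reverse → mayor.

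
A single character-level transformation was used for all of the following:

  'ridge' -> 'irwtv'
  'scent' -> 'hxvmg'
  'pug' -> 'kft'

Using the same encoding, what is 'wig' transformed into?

Each pair mirrors across the alphabet (r↔i, i↔r, d↔w): positions sum to 25. This is the alphabet-reversal cipher (Atbash): a becomes z, b becomes y, etc.
Applying it to wig: w↔d, i↔r, g↔t.

drt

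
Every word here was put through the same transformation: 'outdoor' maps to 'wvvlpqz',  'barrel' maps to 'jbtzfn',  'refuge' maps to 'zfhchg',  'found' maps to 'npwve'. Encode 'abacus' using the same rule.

icckvu

Shifts by position in outdoor: pos 0: o→w (+8), pos 1: u→v (+1), pos 2: t→v (+2), pos 3: d→l (+8), pos 4: o→p (+1), pos 5: o→q (+2) — repeating every 3. A repeating key of period 3 is used — shifts +8, +1, +2 over and over.
For abacus: a+8=i, b+1=c, a+2=c, c+8=k, u+1=v, s+2=u.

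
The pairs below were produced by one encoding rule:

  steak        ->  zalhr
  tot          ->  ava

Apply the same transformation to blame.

It's a constant shift of +7 (ROT7).
For blame: b+7=i, l+7=s, a+7=h, m+7=t, e+7=l.

ishtl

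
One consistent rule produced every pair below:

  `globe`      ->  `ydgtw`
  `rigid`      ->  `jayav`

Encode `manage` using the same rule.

esfsyw

This is a Caesar cipher with shift 18.
Applying it to manage: m+18=e, a+18=s, n+18=f, a+18=s, g+18=y, e+18=w.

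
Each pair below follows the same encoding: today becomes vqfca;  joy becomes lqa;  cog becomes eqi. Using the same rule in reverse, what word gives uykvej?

switch

Compare letters: t→v is +2, o→q is +2, d→f is +2 — a constant shift. It's a constant shift of +2 (ROT2).
Undoing it on uykvej: u−2=s, y−2=w, k−2=i, v−2=t, e−2=c, j−2=h.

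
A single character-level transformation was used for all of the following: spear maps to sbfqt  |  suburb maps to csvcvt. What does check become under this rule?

ldfid

The output letters match the input read backwards, each shifted +1: spear reversed is raeps. The word is reversed, then every letter is shifted forward by 1.
On check: reverse → kcehc; then shift: k+1=l, c+1=d, e+1=f, h+1=i, c+1=d.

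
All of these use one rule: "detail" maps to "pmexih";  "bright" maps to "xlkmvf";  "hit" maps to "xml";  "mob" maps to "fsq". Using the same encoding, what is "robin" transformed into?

rmfsv

The word is reversed, then every letter is shifted forward by 4.
Applying it to robin: reverse → nibor; then shift: n+4=r, i+4=m, b+4=f, o+4=s, r+4=v.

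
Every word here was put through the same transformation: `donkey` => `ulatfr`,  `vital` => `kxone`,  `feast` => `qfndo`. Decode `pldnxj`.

d(3)→u(20) and o(14)→l(11) fit y≡11x+13 (mod 26); the inverse of 11 mod 26 is 19. This is an affine cipher: with a=0,…,z=25, each position x becomes (11x+13) mod 26.
Reversing it on pldnxj: p(15)→19·(15−13)≡12=m; l(11)→19·(11−13)≡14=o; d(3)→19·(3−13)≡18=s; n(13)→19·(13−13)≡0=a; x(23)→19·(23−13)≡8=i; j(9)→19·(9−13)≡2=c (all mod 26).

mosaic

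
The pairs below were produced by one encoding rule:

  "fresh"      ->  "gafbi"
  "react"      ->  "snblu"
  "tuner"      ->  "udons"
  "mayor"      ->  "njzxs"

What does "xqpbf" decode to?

It's a Vigenère-style cipher with numeric key [1,9]: position i shifts by key[i mod 2].
Reversing it on xqpbf: x−1=w, q−9=h, p−1=o, b−9=s, f−1=e.

whose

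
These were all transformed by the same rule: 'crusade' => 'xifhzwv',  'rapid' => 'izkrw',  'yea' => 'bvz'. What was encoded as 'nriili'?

mirror

Each pair mirrors across the alphabet (c↔x, r↔i, u↔f): positions sum to 25. Letters are reflected about the middle of the alphabet (position → 25−position): Atbash.
Reversing it on nriili: n↔m, r↔i, i↔r, i↔r, l↔o, i↔r.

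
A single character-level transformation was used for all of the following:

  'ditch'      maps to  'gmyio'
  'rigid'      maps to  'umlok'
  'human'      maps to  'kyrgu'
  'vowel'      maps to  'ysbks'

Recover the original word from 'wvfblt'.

travel

In ditch: d→g is +3, i→m is +4, t→y is +5, c→i is +6 — the shift increases by 1 each position. The shift increases by 1 at each position, starting from +3: 3, 4, 5, ….
Undoing it on wvfblt: w−3=t, v−4=r, f−5=a, b−6=v, l−7=e, t−8=l.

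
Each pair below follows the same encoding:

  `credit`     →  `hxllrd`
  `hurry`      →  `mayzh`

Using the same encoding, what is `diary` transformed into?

In credit: c→h is +5, r→x is +6, e→l is +7, d→l is +8 — the shift increases by 1 each position. Letter i (0-indexed) is shifted by i+5, so successive shifts are 5, 6, 7, ….
Applying it to diary: d+5=i, i+6=o, a+7=h, r+8=z, y+9=h.

iohzh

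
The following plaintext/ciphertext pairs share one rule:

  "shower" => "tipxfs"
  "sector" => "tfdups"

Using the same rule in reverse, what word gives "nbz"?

may

Compare letters: s→t is +1, h→i is +1, o→p is +1 — a constant shift. Every letter moves 1 place later in the alphabet, wrapping around z→a.
Undoing it on nbz: n−1=m, b−1=a, z−1=y.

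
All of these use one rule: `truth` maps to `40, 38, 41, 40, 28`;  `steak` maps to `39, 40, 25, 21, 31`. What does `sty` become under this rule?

39, 40, 45

Each letter is replaced by its alphabet position (a=1..z=26) + 20.
On sty: s=19→39, t=20→40, y=25→45.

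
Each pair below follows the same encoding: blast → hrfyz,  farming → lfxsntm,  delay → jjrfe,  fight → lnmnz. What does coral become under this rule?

itxfr

The shift depends on letter class: consonant b→h is +6, but vowel a→f is +5. Vowels shift forward by 5 and consonants shift forward by 6.
Applying it to coral: c(cons)+6=i, o(vowel)+5=t, r(cons)+6=x, a(vowel)+5=f, l(cons)+6=r.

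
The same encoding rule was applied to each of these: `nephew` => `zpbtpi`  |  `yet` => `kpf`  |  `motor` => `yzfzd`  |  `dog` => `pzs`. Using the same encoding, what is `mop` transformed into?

Vowels shift forward by 11 and consonants shift forward by 12.
Applying it to mop: m(cons)+12=y, o(vowel)+11=z, p(cons)+12=b.

yzb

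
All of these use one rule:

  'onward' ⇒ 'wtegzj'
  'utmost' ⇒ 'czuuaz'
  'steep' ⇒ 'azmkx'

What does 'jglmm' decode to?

badge

Shifts by position in onward: pos 0: o→w (+8), pos 1: n→t (+6), pos 2: w→e (+8), pos 3: a→g (+6) — repeating every 2. It's a Vigenère-style cipher with numeric key [8,6]: position i shifts by key[i mod 2].
Decoding jglmm: j−8=b, g−6=a, l−8=d, m−6=g, m−8=e.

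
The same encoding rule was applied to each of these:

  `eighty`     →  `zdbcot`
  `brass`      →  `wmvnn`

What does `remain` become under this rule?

mzhvdi

Compare letters: e→z is +21, i→d is +21, g→b is +21 — a constant shift. Each letter is shifted forward by 21 in the alphabet (a Caesar shift of +21).
On remain: r+21=m, e+21=z, m+21=h, a+21=v, i+21=d, n+21=i.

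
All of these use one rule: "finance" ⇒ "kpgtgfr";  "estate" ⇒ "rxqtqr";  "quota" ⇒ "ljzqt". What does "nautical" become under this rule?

f(5)→k(10) and i(8)→p(15) fit y≡19x+19 (mod 26); the inverse of 19 mod 26 is 11. Treating letters as 0–25, the rule is x ↦ 19x + 19 (mod 26).
On nautical: n(13)→19·13+19≡6=g; a(0)→19·0+19≡19=t; u(20)→19·20+19≡9=j; t(19)→19·19+19≡16=q; i(8)→19·8+19≡15=p; c(2)→19·2+19≡5=f; a(0)→19·0+19≡19=t; l(11)→19·11+19≡20=u (all mod 26).

gtjqpftu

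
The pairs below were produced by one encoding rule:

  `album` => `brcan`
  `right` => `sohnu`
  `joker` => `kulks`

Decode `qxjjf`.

A repeating key of period 2 is used — shifts +1, +6 over and over.
Decoding qxjjf: q−1=p, x−6=r, j−1=i, j−6=d, f−1=e.

pride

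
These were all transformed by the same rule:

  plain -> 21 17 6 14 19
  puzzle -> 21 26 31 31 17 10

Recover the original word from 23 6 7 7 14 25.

rabbit

Each letter is replaced by its alphabet position (a=1..z=26) + 5.
Reversing it on 23 6 7 7 14 25: 23→(23−5)÷1=18=r, 6→(6−5)÷1=1=a, 7→(7−5)÷1=2=b, 7→(7−5)÷1=2=b, 14→(14−5)÷1=9=i, 25→(25−5)÷1=20=t.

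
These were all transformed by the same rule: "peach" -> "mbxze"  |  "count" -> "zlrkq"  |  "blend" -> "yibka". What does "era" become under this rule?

box

Compare letters: p→m is +23, e→b is +23, a→x is +23 — a constant shift. Every letter moves 23 places later in the alphabet, wrapping around z→a.
On era: e+23=b, r+23=o, a+23=x.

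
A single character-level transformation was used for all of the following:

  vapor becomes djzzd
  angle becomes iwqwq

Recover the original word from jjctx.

basil

Letter i (0-indexed) is shifted by i+8, so successive shifts are 8, 9, 10, ….
Undoing it on jjctx: j−8=b, j−9=a, c−10=s, t−11=i, x−12=l.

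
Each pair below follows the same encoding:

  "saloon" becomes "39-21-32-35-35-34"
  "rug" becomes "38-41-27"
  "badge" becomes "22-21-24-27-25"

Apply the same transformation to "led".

32-25-24

Letters become their 1-based position plus 20 (so a→21, b→22, …).
Applying it to led: l=12→32, e=5→25, d=4→24.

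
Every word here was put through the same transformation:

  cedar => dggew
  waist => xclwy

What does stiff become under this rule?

tvljk

In cedar: c→d is +1, e→g is +2, d→g is +3, a→e is +4 — the shift increases by 1 each position. Each letter shifts forward by (position + 1), i.e. 1, 2, 3, … — the shift grows by one for each successive letter.
For stiff: s+1=t, t+2=v, i+3=l, f+4=j, f+5=k.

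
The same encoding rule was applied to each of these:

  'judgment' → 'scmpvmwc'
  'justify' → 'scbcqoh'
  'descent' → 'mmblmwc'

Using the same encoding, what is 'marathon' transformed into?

viaicqww

Vowels shift forward by 8 and consonants shift forward by 9.
Applying it to marathon: m(cons)+9=v, a(vowel)+8=i, r(cons)+9=a, a(vowel)+8=i, t(cons)+9=c, h(cons)+9=q, o(vowel)+8=w, n(cons)+9=w.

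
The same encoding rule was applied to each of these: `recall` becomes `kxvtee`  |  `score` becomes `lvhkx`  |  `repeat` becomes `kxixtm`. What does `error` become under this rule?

xkkhk

Compare letters: r→k is +19, e→x is +19, c→v is +19 — a constant shift. It's a constant shift of +19 (ROT19).
Applying it to error: e+19=x, r+19=k, r+19=k, o+19=h, r+19=k.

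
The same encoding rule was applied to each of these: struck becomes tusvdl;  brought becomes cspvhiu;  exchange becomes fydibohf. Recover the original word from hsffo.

Compare letters: s→t is +1, t→u is +1, r→s is +1 — a constant shift. Every letter moves 1 place later in the alphabet, wrapping around z→a.
Decoding hsffo: h−1=g, s−1=r, f−1=e, f−1=e, o−1=n.

green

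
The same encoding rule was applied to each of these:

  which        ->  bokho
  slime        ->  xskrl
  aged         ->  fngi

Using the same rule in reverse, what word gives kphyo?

Shifts by position in which: pos 0: w→b (+5), pos 1: h→o (+7), pos 2: i→k (+2), pos 3: c→h (+5), pos 4: h→o (+7) — repeating every 3. A repeating key of period 3 is used — shifts +5, +7, +2 over and over.
Decoding kphyo: k−5=f, p−7=i, h−2=f, y−5=t, o−7=h.

fifth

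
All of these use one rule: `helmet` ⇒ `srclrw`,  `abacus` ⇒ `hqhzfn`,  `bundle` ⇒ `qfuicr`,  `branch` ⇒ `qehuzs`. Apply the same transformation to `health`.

Treating letters as 0–25, the rule is x ↦ 9x + 7 (mod 26).
Applying it to health: h(7)→9·7+7≡18=s; e(4)→9·4+7≡17=r; a(0)→9·0+7≡7=h; l(11)→9·11+7≡2=c; t(19)→9·19+7≡22=w; h(7)→9·7+7≡18=s (all mod 26).

srhcws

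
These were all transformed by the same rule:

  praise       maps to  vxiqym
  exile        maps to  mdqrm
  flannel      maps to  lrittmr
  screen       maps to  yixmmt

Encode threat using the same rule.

The rule splits by letter class: vowels +8, consonants +6.
Applying it to threat: t(cons)+6=z, h(cons)+6=n, r(cons)+6=x, e(vowel)+8=m, a(vowel)+8=i, t(cons)+6=z.

znxmiz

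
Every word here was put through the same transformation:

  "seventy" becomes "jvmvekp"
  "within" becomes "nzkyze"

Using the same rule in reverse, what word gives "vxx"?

Compare letters: s→j is +17, e→v is +17, v→m is +17 — a constant shift. This is a Caesar cipher with shift 17.
Undoing it on vxx: v−17=e, x−17=g, x−17=g.

egg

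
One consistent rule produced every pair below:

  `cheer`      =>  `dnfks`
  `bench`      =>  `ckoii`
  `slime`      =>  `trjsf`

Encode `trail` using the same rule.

uxbom

A repeating key of period 2 is used — shifts +1, +6 over and over.
On trail: t+1=u, r+6=x, a+1=b, i+6=o, l+1=m.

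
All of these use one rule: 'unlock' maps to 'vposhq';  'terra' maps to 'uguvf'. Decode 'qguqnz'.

permit

In unlock: u→v is +1, n→p is +2, l→o is +3, o→s is +4 — the shift increases by 1 each position. The shift increases by 1 at each position, starting from +1: 1, 2, 3, ….
Undoing it on qguqnz: q−1=p, g−2=e, u−3=r, q−4=m, n−5=i, z−6=t.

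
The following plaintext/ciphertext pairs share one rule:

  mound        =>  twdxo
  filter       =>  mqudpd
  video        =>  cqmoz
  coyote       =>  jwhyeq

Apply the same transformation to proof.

Letter i (0-indexed) is shifted by i+7, so successive shifts are 7, 8, 9, ….
For proof: p+7=w, r+8=z, o+9=x, o+10=y, f+11=q.

wzxyq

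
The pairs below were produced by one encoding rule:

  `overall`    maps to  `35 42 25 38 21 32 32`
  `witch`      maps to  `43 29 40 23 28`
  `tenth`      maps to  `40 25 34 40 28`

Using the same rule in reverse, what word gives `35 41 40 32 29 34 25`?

o is letter #15 and maps to 35: an offset of 20. Each letter is replaced by its alphabet position (a=1..z=26) + 20.
Undoing it on 35 41 40 32 29 34 25: 35→(35−20)÷1=15=o, 41→(41−20)÷1=21=u, 40→(40−20)÷1=20=t, 32→(32−20)÷1=12=l, 29→(29−20)÷1=9=i, 34→(34−20)÷1=14=n, 25→(25−20)÷1=5=e.

outline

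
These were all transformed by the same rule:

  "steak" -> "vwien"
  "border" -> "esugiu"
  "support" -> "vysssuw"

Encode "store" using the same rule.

vwsui

The shift depends on letter class: consonant s→v is +3, but vowel e→i is +4. Two shifts are in play — +4 for a/e/i/o/u, +3 for every other letter.
For store: s(cons)+3=v, t(cons)+3=w, o(vowel)+4=s, r(cons)+3=u, e(vowel)+4=i.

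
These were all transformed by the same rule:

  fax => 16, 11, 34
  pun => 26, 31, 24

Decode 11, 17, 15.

Each letter is replaced by its alphabet position (a=1..z=26) + 10.
Undoing it on 11, 17, 15: 11→(11−10)÷1=1=a, 17→(17−10)÷1=7=g, 15→(15−10)÷1=5=e.

age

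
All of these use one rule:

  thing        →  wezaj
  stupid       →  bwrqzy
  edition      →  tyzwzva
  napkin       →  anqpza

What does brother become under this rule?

t(19)→w(22) and h(7)→e(4) fit y≡21x+13 (mod 26); the inverse of 21 mod 26 is 5. Treating letters as 0–25, the rule is x ↦ 21x + 13 (mod 26).
For brother: b(1)→21·1+13≡8=i; r(17)→21·17+13≡6=g; o(14)→21·14+13≡21=v; t(19)→21·19+13≡22=w; h(7)→21·7+13≡4=e; e(4)→21·4+13≡19=t; r(17)→21·17+13≡6=g (all mod 26).

igvwetg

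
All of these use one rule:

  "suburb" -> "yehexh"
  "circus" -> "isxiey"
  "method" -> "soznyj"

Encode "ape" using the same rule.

kvo

The shift depends on letter class: consonant s→y is +6, but vowel u→e is +10. Two shifts are in play — +10 for a/e/i/o/u, +6 for every other letter.
On ape: a(vowel)+10=k, p(cons)+6=v, e(vowel)+10=o.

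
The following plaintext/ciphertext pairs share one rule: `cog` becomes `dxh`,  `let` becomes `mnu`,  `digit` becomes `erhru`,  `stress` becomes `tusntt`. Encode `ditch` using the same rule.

The rule splits by letter class: vowels +9, consonants +1.
On ditch: d(cons)+1=e, i(vowel)+9=r, t(cons)+1=u, c(cons)+1=d, h(cons)+1=i.

erudi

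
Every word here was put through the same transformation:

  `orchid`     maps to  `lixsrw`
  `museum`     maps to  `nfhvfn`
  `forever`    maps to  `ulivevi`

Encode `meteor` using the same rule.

nvgvli

Each pair mirrors across the alphabet (o↔l, r↔i, c↔x): positions sum to 25. This is the alphabet-reversal cipher (Atbash): a becomes z, b becomes y, etc.
On meteor: m↔n, e↔v, t↔g, e↔v, o↔l, r↔i.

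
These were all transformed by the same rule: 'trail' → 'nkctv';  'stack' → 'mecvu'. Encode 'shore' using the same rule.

gtqju

The output letters match the input read backwards, each shifted +2: trail reversed is liart. Read the word backwards and shift each letter +2.
On shore: reverse → erohs; then shift: e+2=g, r+2=t, o+2=q, h+2=j, s+2=u.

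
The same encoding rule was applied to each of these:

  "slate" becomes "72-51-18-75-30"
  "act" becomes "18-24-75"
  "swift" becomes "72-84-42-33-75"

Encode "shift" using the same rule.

72-39-42-33-75

s(#19)→72 and l(#12)→51: differences scale by 3, so n = 3·pos + 15. The formula is n = 3×(alphabet index, a=1) + 15.
Applying it to shift: s=19→72, h=8→39, i=9→42, f=6→33, t=20→75.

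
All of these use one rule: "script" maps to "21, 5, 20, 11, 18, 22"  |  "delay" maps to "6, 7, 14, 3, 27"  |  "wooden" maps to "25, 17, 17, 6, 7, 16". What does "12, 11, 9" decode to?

jig

Letters become their 1-based position plus 2 (so a→3, b→4, …).
Undoing it on 12, 11, 9: 12→(12−2)÷1=10=j, 11→(11−2)÷1=9=i, 9→(9−2)÷1=7=g.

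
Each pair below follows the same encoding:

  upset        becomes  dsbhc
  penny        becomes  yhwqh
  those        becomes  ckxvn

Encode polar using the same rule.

yruda

A repeating key of period 2 is used — shifts +9, +3 over and over.
Applying it to polar: p+9=y, o+3=r, l+9=u, a+3=d, r+9=a.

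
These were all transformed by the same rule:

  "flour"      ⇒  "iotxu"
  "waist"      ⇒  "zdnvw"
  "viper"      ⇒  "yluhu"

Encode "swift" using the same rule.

Shifts by position in flour: pos 0: f→i (+3), pos 1: l→o (+3), pos 2: o→t (+5), pos 3: u→x (+3), pos 4: r→u (+3) — repeating every 3. The shifts repeat in a cycle of length 3: positions 0,1,… shift by +3, +3, +5, then the pattern repeats.
For swift: s+3=v, w+3=z, i+5=n, f+3=i, t+3=w.

vzniw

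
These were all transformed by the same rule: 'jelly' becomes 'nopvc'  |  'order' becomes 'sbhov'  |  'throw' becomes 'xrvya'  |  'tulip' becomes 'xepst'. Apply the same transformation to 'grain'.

Shifts by position in jelly: pos 0: j→n (+4), pos 1: e→o (+10), pos 2: l→p (+4), pos 3: l→v (+10) — repeating every 2. A repeating key of period 2 is used — shifts +4, +10 over and over.
For grain: g+4=k, r+10=b, a+4=e, i+10=s, n+4=r.

kbesr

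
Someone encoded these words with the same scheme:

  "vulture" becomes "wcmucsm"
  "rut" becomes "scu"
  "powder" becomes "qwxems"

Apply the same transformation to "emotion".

The shift depends on letter class: consonant v→w is +1, but vowel u→c is +8. Two shifts are in play — +8 for a/e/i/o/u, +1 for every other letter.
On emotion: e(vowel)+8=m, m(cons)+1=n, o(vowel)+8=w, t(cons)+1=u, i(vowel)+8=q, o(vowel)+8=w, n(cons)+1=o.

mnwuqwo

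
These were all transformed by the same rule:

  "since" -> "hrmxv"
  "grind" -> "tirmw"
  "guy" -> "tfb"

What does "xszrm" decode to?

chain

Each pair mirrors across the alphabet (s↔h, i↔r, n↔m): positions sum to 25. Each letter is replaced by its mirror in the alphabet: a↔z, b↔y, c↔x, and so on (the Atbash cipher).
Decoding xszrm: x↔c, s↔h, z↔a, r↔i, m↔n.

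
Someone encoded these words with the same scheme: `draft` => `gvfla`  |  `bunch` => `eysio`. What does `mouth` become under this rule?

pszzo

Each letter shifts forward by (position + 3), i.e. 3, 4, 5, … — the shift grows by one for each successive letter.
Applying it to mouth: m+3=p, o+4=s, u+5=z, t+6=z, h+7=o.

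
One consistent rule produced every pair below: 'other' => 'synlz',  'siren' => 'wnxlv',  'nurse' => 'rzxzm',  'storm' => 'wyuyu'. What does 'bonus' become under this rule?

fttba

In other: o→s is +4, t→y is +5, h→n is +6, e→l is +7 — the shift increases by 1 each position. Letter i (0-indexed) is shifted by i+4, so successive shifts are 4, 5, 6, ….
Applying it to bonus: b+4=f, o+5=t, n+6=t, u+7=b, s+8=a.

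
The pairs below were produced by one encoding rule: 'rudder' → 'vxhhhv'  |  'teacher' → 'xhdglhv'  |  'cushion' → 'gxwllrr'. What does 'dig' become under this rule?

The shift depends on letter class: consonant r→v is +4, but vowel u→x is +3. Vowels shift forward by 3 and consonants shift forward by 4.
Applying it to dig: d(cons)+4=h, i(vowel)+3=l, g(cons)+4=k.

hlk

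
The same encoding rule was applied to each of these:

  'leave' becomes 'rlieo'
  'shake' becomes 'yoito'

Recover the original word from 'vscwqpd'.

plunger

In leave: l→r is +6, e→l is +7, a→i is +8, v→e is +9 — the shift increases by 1 each position. Letter i (0-indexed) is shifted by i+6, so successive shifts are 6, 7, 8, ….
Decoding vscwqpd: v−6=p, s−7=l, c−8=u, w−9=n, q−10=g, p−11=e, d−12=r.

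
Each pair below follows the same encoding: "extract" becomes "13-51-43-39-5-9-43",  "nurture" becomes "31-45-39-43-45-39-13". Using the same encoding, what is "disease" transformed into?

e(#5)→13 and x(#24)→51: differences scale by 2, so n = 2·pos + 3. Each letter becomes 2×(its alphabet position, a=1..z=26) + 3.
On disease: d=4→11, i=9→21, s=19→41, e=5→13, a=1→5, s=19→41, e=5→13.

11-21-41-13-5-41-13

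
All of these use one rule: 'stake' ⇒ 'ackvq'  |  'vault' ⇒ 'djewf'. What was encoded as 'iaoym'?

arena

The shift increases by 1 at each position, starting from +8: 8, 9, 10, ….
Decoding iaoym: i−8=a, a−9=r, o−10=e, y−11=n, m−12=a.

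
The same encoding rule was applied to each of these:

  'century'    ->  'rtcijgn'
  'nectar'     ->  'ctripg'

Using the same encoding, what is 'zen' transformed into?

Compare letters: c→r is +15, e→t is +15, n→c is +15 — a constant shift. Every letter moves 15 places later in the alphabet, wrapping around z→a.
Applying it to zen: z+15=o, e+15=t, n+15=c.

otc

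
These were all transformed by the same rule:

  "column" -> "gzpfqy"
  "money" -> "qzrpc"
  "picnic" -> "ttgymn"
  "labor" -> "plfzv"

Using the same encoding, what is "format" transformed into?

jzvxee

Shifts by position in column: pos 0: c→g (+4), pos 1: o→z (+11), pos 2: l→p (+4), pos 3: u→f (+11) — repeating every 2. It's a Vigenère-style cipher with numeric key [4,11]: position i shifts by key[i mod 2].
For format: f+4=j, o+11=z, r+4=v, m+11=x, a+4=e, t+11=e.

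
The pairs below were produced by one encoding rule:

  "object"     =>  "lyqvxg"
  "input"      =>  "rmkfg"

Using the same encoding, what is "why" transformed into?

Each pair mirrors across the alphabet (o↔l, b↔y, j↔q): positions sum to 25. Letters are reflected about the middle of the alphabet (position → 25−position): Atbash.
For why: w↔d, h↔s, y↔b.

dsb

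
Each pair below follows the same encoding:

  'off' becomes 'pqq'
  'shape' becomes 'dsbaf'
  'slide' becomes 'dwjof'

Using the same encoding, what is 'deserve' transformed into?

The shift depends on letter class: consonant f→q is +11, but vowel o→p is +1. Vowels shift forward by 1 and consonants shift forward by 11.
For deserve: d(cons)+11=o, e(vowel)+1=f, s(cons)+11=d, e(vowel)+1=f, r(cons)+11=c, v(cons)+11=g, e(vowel)+1=f.

ofdfcgf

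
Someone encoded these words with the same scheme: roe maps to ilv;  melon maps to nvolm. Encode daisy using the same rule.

Each pair mirrors across the alphabet (r↔i, o↔l, e↔v): positions sum to 25. This is the alphabet-reversal cipher (Atbash): a becomes z, b becomes y, etc.
On daisy: d↔w, a↔z, i↔r, s↔h, y↔b.

wzrhb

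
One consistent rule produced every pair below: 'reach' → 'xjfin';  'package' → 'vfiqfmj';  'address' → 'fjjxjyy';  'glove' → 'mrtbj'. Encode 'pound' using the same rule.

The shift depends on letter class: consonant r→x is +6, but vowel e→j is +5. Vowels shift forward by 5 and consonants shift forward by 6.
On pound: p(cons)+6=v, o(vowel)+5=t, u(vowel)+5=z, n(cons)+6=t, d(cons)+6=j.

vtztj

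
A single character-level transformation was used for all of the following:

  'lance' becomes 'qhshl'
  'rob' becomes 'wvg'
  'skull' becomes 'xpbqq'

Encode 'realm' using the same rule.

wlhqr

The shift depends on letter class: consonant l→q is +5, but vowel a→h is +7. Vowels shift forward by 7 and consonants shift forward by 5.
Applying it to realm: r(cons)+5=w, e(vowel)+7=l, a(vowel)+7=h, l(cons)+5=q, m(cons)+5=r.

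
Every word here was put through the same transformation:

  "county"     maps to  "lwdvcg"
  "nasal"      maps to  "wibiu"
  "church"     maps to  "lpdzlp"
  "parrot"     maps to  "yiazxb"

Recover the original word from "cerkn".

Shifts by position in county: pos 0: c→l (+9), pos 1: o→w (+8), pos 2: u→d (+9), pos 3: n→v (+8) — repeating every 2. The shifts repeat in a cycle of length 2: positions 0,1,… shift by +9, +8, then the pattern repeats.
Decoding cerkn: c−9=t, e−8=w, r−9=i, k−8=c, n−9=e.

twice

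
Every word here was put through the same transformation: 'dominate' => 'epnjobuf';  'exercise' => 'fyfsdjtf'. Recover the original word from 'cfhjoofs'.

Compare letters: d→e is +1, o→p is +1, m→n is +1 — a constant shift. It's a constant shift of +1 (ROT1).
Reversing it on cfhjoofs: c−1=b, f−1=e, h−1=g, j−1=i, o−1=n, o−1=n, f−1=e, s−1=r.

beginner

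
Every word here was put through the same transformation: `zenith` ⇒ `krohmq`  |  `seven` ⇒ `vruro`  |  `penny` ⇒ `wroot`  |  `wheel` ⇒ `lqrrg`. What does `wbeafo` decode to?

pardon

z(25)→k(10) and e(4)→r(17) fit y≡17x+1 (mod 26); the inverse of 17 mod 26 is 23. This is an affine cipher: with a=0,…,z=25, each position x becomes (17x+1) mod 26.
Reversing it on wbeafo: w(22)→23·(22−1)≡15=p; b(1)→23·(1−1)≡0=a; e(4)→23·(4−1)≡17=r; a(0)→23·(0−1)≡3=d; f(5)→23·(5−1)≡14=o; o(14)→23·(14−1)≡13=n (all mod 26).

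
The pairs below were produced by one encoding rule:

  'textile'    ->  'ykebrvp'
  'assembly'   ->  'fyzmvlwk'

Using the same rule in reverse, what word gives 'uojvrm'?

In textile: t→y is +5, e→k is +6, x→e is +7, t→b is +8 — the shift increases by 1 each position. Each letter shifts forward by (position + 5), i.e. 5, 6, 7, … — the shift grows by one for each successive letter.
Reversing it on uojvrm: u−5=p, o−6=i, j−7=c, v−8=n, r−9=i, m−10=c.

picnic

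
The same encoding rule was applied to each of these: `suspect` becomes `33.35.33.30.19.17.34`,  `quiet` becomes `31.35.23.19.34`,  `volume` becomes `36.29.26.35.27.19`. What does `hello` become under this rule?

22.19.26.26.29

s is letter #19 and maps to 33: an offset of 14. Each letter is replaced by its alphabet position (a=1..z=26) + 14.
For hello: h=8→22, e=5→19, l=12→26, l=12→26, o=15→29.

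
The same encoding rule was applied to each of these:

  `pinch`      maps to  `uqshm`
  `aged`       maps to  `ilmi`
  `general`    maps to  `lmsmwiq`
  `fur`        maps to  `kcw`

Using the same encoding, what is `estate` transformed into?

The shift depends on letter class: consonant p→u is +5, but vowel i→q is +8. The rule splits by letter class: vowels +8, consonants +5.
On estate: e(vowel)+8=m, s(cons)+5=x, t(cons)+5=y, a(vowel)+8=i, t(cons)+5=y, e(vowel)+8=m.

mxyiym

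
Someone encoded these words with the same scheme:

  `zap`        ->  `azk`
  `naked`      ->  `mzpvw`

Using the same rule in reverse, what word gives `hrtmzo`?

signal

Each letter is replaced by its mirror in the alphabet: a↔z, b↔y, c↔x, and so on (the Atbash cipher).
Undoing it on hrtmzo: h↔s, r↔i, t↔g, m↔n, z↔a, o↔l.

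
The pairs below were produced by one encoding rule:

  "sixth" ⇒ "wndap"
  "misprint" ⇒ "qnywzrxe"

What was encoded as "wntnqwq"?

singing

In sixth: s→w is +4, i→n is +5, x→d is +6, t→a is +7 — the shift increases by 1 each position. The shift increases by 1 at each position, starting from +4: 4, 5, 6, ….
Undoing it on wntnqwq: w−4=s, n−5=i, t−6=n, n−7=g, q−8=i, w−9=n, q−10=g.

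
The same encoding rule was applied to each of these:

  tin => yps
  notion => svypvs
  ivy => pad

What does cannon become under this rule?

hhssvs

Two shifts are in play — +7 for a/e/i/o/u, +5 for every other letter.
On cannon: c(cons)+5=h, a(vowel)+7=h, n(cons)+5=s, n(cons)+5=s, o(vowel)+7=v, n(cons)+5=s.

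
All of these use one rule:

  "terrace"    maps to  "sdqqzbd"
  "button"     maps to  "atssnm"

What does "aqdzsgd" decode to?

breathe

This is a Caesar cipher with shift 25.
Reversing it on aqdzsgd: a−25=b, q−25=r, d−25=e, z−25=a, s−25=t, g−25=h, d−25=e.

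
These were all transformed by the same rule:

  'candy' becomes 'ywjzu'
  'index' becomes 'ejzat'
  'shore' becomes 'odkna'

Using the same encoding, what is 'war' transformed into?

It's a constant shift of +22 (ROT22).
On war: w+22=s, a+22=w, r+22=n.

swn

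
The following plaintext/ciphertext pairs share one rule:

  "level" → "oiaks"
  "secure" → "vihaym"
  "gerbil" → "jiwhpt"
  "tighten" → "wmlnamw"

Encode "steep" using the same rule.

vxjkw

In level: l→o is +3, e→i is +4, v→a is +5, e→k is +6 — the shift increases by 1 each position. Each letter shifts forward by (position + 3), i.e. 3, 4, 5, … — the shift grows by one for each successive letter.
For steep: s+3=v, t+4=x, e+5=j, e+6=k, p+7=w.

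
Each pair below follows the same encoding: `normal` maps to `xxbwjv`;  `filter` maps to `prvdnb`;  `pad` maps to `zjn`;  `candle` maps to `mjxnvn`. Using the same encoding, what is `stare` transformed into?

The shift depends on letter class: consonant n→x is +10, but vowel o→x is +9. Two shifts are in play — +9 for a/e/i/o/u, +10 for every other letter.
Applying it to stare: s(cons)+10=c, t(cons)+10=d, a(vowel)+9=j, r(cons)+10=b, e(vowel)+9=n.

cdjbn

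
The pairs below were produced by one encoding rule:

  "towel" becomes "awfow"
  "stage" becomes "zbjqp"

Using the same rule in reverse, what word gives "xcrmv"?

In towel: t→a is +7, o→w is +8, w→f is +9, e→o is +10 — the shift increases by 1 each position. Each letter shifts forward by (position + 7), i.e. 7, 8, 9, … — the shift grows by one for each successive letter.
Decoding xcrmv: x−7=q, c−8=u, r−9=i, m−10=c, v−11=k.

quick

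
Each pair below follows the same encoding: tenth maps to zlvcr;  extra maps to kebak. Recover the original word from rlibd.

least

In tenth: t→z is +6, e→l is +7, n→v is +8, t→c is +9 — the shift increases by 1 each position. The shift increases by 1 at each position, starting from +6: 6, 7, 8, ….
Reversing it on rlibd: r−6=l, l−7=e, i−8=a, b−9=s, d−10=t.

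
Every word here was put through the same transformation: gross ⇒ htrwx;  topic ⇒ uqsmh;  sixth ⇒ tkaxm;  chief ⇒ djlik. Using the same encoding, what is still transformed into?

tvlpq

In gross: g→h is +1, r→t is +2, o→r is +3, s→w is +4 — the shift increases by 1 each position. Each letter shifts forward by (position + 1), i.e. 1, 2, 3, … — the shift grows by one for each successive letter.
Applying it to still: s+1=t, t+2=v, i+3=l, l+4=p, l+5=q.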